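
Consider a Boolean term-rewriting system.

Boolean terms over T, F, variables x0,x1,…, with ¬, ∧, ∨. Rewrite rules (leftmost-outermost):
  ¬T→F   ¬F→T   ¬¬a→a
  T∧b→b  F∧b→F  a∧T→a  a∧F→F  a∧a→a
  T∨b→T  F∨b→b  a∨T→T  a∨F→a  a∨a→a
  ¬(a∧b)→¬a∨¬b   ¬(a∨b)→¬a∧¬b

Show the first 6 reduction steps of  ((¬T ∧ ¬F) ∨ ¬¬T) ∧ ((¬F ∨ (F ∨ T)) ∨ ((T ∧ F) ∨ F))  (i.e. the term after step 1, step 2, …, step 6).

  start: ((¬T ∧ ¬F) ∨ ¬¬T) ∧ ((¬F ∨ (F ∨ T)) ∨ ((T ∧ F) ∨ F))
  step 1: ((F ∧ ¬F) ∨ ¬¬T) ∧ ((¬F ∨ (F ∨ T)) ∨ ((T ∧ F) ∨ F))
  step 2: (F ∨ ¬¬T) ∧ ((¬F ∨ (F ∨ T)) ∨ ((T ∧ F) ∨ F))
  step 3: ¬¬T ∧ ((¬F ∨ (F ∨ T)) ∨ ((T ∧ F) ∨ F))
  step 4: T ∧ ((¬F ∨ (F ∨ T)) ∨ ((T ∧ F) ∨ F))
  step 5: (¬F ∨ (F ∨ T)) ∨ ((T ∧ F) ∨ F)
  step 6: (T ∨ (F ∨ T)) ∨ ((T ∧ F) ∨ F)

Answer: after 6 steps: (T ∨ (F ∨ T)) ∨ ((T ∧ F) ∨ F)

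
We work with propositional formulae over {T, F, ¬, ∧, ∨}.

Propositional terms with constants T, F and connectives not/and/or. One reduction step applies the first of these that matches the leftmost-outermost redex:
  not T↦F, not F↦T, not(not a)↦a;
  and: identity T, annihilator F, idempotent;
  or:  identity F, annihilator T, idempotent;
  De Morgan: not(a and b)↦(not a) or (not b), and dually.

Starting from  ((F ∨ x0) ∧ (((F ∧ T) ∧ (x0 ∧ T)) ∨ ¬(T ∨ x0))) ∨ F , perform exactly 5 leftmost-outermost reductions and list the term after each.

Answer: after 5 steps: x0 ∧ ¬(T ∨ x0)

Reduction:
  start: ((F ∨ x0) ∧ (((F ∧ T) ∧ (x0 ∧ T)) ∨ ¬(T ∨ x0))) ∨ F
  →1  (F ∨ x0) ∧ (((F ∧ T) ∧ (x0 ∧ T)) ∨ ¬(T ∨ x0))
  →2  x0 ∧ (((F ∧ T) ∧ (x0 ∧ T)) ∨ ¬(T ∨ x0))
  →3  x0 ∧ ((F ∧ (x0 ∧ T)) ∨ ¬(T ∨ x0))
  →4  x0 ∧ (F ∨ ¬(T ∨ x0))
  →5  x0 ∧ ¬(T ∨ x0)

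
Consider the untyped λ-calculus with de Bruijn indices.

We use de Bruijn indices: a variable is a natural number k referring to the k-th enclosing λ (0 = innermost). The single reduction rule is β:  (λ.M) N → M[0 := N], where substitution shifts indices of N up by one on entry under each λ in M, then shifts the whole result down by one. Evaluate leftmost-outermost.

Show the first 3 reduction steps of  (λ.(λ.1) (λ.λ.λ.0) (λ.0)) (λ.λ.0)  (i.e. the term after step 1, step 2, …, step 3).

  start: (λ.(λ.1) (λ.λ.λ.0) (λ.0)) (λ.λ.0)
  [1] (λ.λ.λ.0) (λ.λ.λ.0) (λ.0)
  [2] (λ.λ.0) (λ.0)
  [3] λ.0

Answer: after 3 steps: λ.0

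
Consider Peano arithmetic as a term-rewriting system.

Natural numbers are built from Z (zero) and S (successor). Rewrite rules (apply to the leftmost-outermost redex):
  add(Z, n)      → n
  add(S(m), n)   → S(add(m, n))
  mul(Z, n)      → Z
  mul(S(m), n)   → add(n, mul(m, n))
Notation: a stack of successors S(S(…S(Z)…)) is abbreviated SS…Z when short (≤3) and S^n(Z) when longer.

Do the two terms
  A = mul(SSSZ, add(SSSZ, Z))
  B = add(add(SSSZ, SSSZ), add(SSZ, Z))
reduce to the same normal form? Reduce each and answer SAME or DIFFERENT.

Answer: DIFFERENT — A ⇓ S^9(Z), B ⇓ S^8(Z)

Working:
Term A:
  start: mul(SSSZ, add(SSSZ, Z))
  →1  add(add(SSSZ, Z), mul(SSZ, add(SSSZ, Z)))
  →2  add(S(add(SSZ, Z)), mul(SSZ, add(SSSZ, Z)))
  →3  S(add(add(SSZ, Z), mul(SSZ, add(SSSZ, Z))))
  →4  S(add(S(add(SZ, Z)), mul(SSZ, add(SSSZ, Z))))
  →5  S(S(add(add(SZ, Z), mul(SSZ, add(SSSZ, Z)))))
  →6  S(S(add(S(add(Z, Z)), mul(SSZ, add(SSSZ, Z)))))
  →7  S(S(S(add(add(Z, Z), mul(SSZ, add(SSSZ, Z))))))
  →8  S(S(S(add(Z, mul(SSZ, add(SSSZ, Z))))))
  →9  S(S(S(mul(SSZ, add(SSSZ, Z)))))
  →10  S(S(S(add(add(SSSZ, Z), mul(SZ, add(SSSZ, Z))))))
  →11  S(S(S(add(S(add(SSZ, Z)), mul(SZ, add(SSSZ, Z))))))
  →12  S(S(S(S(add(add(SSZ, Z), mul(SZ, add(SSSZ, Z)))))))
  →13  S(S(S(S(add(S(add(SZ, Z)), mul(SZ, add(SSSZ, Z)))))))
  →14  S(S(S(S(S(add(add(SZ, Z), mul(SZ, add(SSSZ, Z))))))))
  →15  S(S(S(S(S(add(S(add(Z, Z)), mul(SZ, add(SSSZ, Z))))))))
  →16  S(S(S(S(S(S(add(add(Z, Z), mul(SZ, add(SSSZ, Z)))))))))
  →17  S(S(S(S(S(S(add(Z, mul(SZ, add(SSSZ, Z)))))))))
  →18  S(S(S(S(S(S(mul(SZ, add(SSSZ, Z))))))))
  →19  S(S(S(S(S(S(add(add(SSSZ, Z), mul(Z, add(SSSZ, Z)))))))))
  →20  S(S(S(S(S(S(add(S(add(SSZ, Z)), mul(Z, add(SSSZ, Z)))))))))
  →21  S(S(S(S(S(S(S(add(add(SSZ, Z), mul(Z, add(SSSZ, Z))))))))))
  →22  S(S(S(S(S(S(S(add(S(add(SZ, Z)), mul(Z, add(SSSZ, Z))))))))))
  →23  S(S(S(S(S(S(S(S(add(add(SZ, Z), mul(Z, add(SSSZ, Z)))))))))))
  →24  S(S(S(S(S(S(S(S(add(S(add(Z, Z)), mul(Z, add(SSSZ, Z)))))))))))
  →25  S(S(S(S(S(S(S(S(S(add(add(Z, Z), mul(Z, add(SSSZ, Z))))))))))))
  →26  S(S(S(S(S(S(S(S(S(add(Z, mul(Z, add(SSSZ, Z))))))))))))
  →27  S(S(S(S(S(S(S(S(S(mul(Z, add(SSSZ, Z)))))))))))
  →28  S^9(Z)

Term B:
  start: add(add(SSSZ, SSSZ), add(SSZ, Z))
  →1  add(S(add(SSZ, SSSZ)), add(SSZ, Z))
  →2  S(add(add(SSZ, SSSZ), add(SSZ, Z)))
  →3  S(add(S(add(SZ, SSSZ)), add(SSZ, Z)))
  →4  S(S(add(add(SZ, SSSZ), add(SSZ, Z))))
  →5  S(S(add(S(add(Z, SSSZ)), add(SSZ, Z))))
  →6  S(S(S(add(add(Z, SSSZ), add(SSZ, Z)))))
  →7  S(S(S(add(SSSZ, add(SSZ, Z)))))
  →8  S(S(S(S(add(SSZ, add(SSZ, Z))))))
  →9  S(S(S(S(S(add(SZ, add(SSZ, Z)))))))
  →10  S(S(S(S(S(S(add(Z, add(SSZ, Z))))))))
  →11  S(S(S(S(S(S(add(SSZ, Z)))))))
  →12  S(S(S(S(S(S(S(add(SZ, Z))))))))
  →13  S(S(S(S(S(S(S(S(add(Z, Z)))))))))
  →14  S^8(Z)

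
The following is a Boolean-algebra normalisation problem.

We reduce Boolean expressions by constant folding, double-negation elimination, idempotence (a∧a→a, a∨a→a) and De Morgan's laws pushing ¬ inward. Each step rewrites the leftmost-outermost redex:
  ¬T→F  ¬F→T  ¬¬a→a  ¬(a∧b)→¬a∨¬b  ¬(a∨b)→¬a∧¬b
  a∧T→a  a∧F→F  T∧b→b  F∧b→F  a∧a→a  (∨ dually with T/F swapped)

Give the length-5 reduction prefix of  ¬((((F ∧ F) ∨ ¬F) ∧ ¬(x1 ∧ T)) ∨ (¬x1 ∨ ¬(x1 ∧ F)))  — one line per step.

  start: ¬((((F ∧ F) ∨ ¬F) ∧ ¬(x1 ∧ T)) ∨ (¬x1 ∨ ¬(x1 ∧ F)))
  step 1: ¬(((F ∧ F) ∨ ¬F) ∧ ¬(x1 ∧ T)) ∧ ¬(¬x1 ∨ ¬(x1 ∧ F))
  step 2: (¬((F ∧ F) ∨ ¬F) ∨ ¬¬(x1 ∧ T)) ∧ ¬(¬x1 ∨ ¬(x1 ∧ F))
  step 3: ((¬(F ∧ F) ∧ ¬¬F) ∨ ¬¬(x1 ∧ T)) ∧ ¬(¬x1 ∨ ¬(x1 ∧ F))
  step 4: (((¬F ∨ ¬F) ∧ ¬¬F) ∨ ¬¬(x1 ∧ T)) ∧ ¬(¬x1 ∨ ¬(x1 ∧ F))
  step 5: ((¬F ∧ ¬¬F) ∨ ¬¬(x1 ∧ T)) ∧ ¬(¬x1 ∨ ¬(x1 ∧ F))

Answer: after 5 steps: ((¬F ∧ ¬¬F) ∨ ¬¬(x1 ∧ T)) ∧ ¬(¬x1 ∨ ¬(x1 ∧ F))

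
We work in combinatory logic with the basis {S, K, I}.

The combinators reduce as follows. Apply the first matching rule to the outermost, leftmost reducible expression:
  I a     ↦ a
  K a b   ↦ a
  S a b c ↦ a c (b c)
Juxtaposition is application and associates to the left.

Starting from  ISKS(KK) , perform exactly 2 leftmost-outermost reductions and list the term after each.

Answer: after 2 steps: K(KK)(S(KK))

Reduction:
  start: ISKS(KK)
  step 1: SKS(KK)
  step 2: K(KK)(S(KK))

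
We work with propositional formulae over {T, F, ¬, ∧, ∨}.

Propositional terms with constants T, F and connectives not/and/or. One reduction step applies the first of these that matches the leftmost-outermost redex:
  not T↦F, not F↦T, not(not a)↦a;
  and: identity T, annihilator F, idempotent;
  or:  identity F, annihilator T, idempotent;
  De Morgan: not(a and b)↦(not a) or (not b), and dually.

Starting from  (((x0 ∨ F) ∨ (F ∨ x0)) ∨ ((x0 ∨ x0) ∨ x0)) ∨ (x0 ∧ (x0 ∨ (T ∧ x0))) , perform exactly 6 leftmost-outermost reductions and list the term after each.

  start: (((x0 ∨ F) ∨ (F ∨ x0)) ∨ ((x0 ∨ x0) ∨ x0)) ∨ (x0 ∧ (x0 ∨ (T ∧ x0)))
  step 1: ((x0 ∨ (F ∨ x0)) ∨ ((x0 ∨ x0) ∨ x0)) ∨ (x0 ∧ (x0 ∨ (T ∧ x0)))
  step 2: ((x0 ∨ x0) ∨ ((x0 ∨ x0) ∨ x0)) ∨ (x0 ∧ (x0 ∨ (T ∧ x0)))
  step 3: (x0 ∨ ((x0 ∨ x0) ∨ x0)) ∨ (x0 ∧ (x0 ∨ (T ∧ x0)))
  step 4: (x0 ∨ (x0 ∨ x0)) ∨ (x0 ∧ (x0 ∨ (T ∧ x0)))
  step 5: (x0 ∨ x0) ∨ (x0 ∧ (x0 ∨ (T ∧ x0)))
  step 6: x0 ∨ (x0 ∧ (x0 ∨ (T ∧ x0)))

Answer: after 6 steps: x0 ∨ (x0 ∧ (x0 ∨ (T ∧ x0)))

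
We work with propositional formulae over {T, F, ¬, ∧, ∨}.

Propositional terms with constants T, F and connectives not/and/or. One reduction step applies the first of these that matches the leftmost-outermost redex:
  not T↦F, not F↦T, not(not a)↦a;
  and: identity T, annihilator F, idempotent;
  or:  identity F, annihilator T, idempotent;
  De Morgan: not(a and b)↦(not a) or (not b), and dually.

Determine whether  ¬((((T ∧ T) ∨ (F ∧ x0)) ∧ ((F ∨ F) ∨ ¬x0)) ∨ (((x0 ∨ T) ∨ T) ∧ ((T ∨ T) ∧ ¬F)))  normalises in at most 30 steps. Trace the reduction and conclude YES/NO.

Answer: YES — reaches normal form F in 28 ≤ 30 steps

Reduction:
  start: ¬((((T ∧ T) ∨ (F ∧ x0)) ∧ ((F ∨ F) ∨ ¬x0)) ∨ (((x0 ∨ T) ∨ T) ∧ ((T ∨ T) ∧ ¬F)))
  step 1: ¬(((T ∧ T) ∨ (F ∧ x0)) ∧ ((F ∨ F) ∨ ¬x0)) ∧ ¬(((x0 ∨ T) ∨ T) ∧ ((T ∨ T) ∧ ¬F))
  step 2: (¬((T ∧ T) ∨ (F ∧ x0)) ∨ ¬((F ∨ F) ∨ ¬x0)) ∧ ¬(((x0 ∨ T) ∨ T) ∧ ((T ∨ T) ∧ ¬F))
  step 3: ((¬(T ∧ T) ∧ ¬(F ∧ x0)) ∨ ¬((F ∨ F) ∨ ¬x0)) ∧ ¬(((x0 ∨ T) ∨ T) ∧ ((T ∨ T) ∧ ¬F))
  step 4: (((¬T ∨ ¬T) ∧ ¬(F ∧ x0)) ∨ ¬((F ∨ F) ∨ ¬x0)) ∧ ¬(((x0 ∨ T) ∨ T) ∧ ((T ∨ T) ∧ ¬F))
  step 5: ((¬T ∧ ¬(F ∧ x0)) ∨ ¬((F ∨ F) ∨ ¬x0)) ∧ ¬(((x0 ∨ T) ∨ T) ∧ ((T ∨ T) ∧ ¬F))
  step 6: ((F ∧ ¬(F ∧ x0)) ∨ ¬((F ∨ F) ∨ ¬x0)) ∧ ¬(((x0 ∨ T) ∨ T) ∧ ((T ∨ T) ∧ ¬F))
  step 7: (F ∨ ¬((F ∨ F) ∨ ¬x0)) ∧ ¬(((x0 ∨ T) ∨ T) ∧ ((T ∨ T) ∧ ¬F))
  step 8: ¬((F ∨ F) ∨ ¬x0) ∧ ¬(((x0 ∨ T) ∨ T) ∧ ((T ∨ T) ∧ ¬F))
  step 9: (¬(F ∨ F) ∧ ¬¬x0) ∧ ¬(((x0 ∨ T) ∨ T) ∧ ((T ∨ T) ∧ ¬F))
  step 10: ((¬F ∧ ¬F) ∧ ¬¬x0) ∧ ¬(((x0 ∨ T) ∨ T) ∧ ((T ∨ T) ∧ ¬F))
  step 11: (¬F ∧ ¬¬x0) ∧ ¬(((x0 ∨ T) ∨ T) ∧ ((T ∨ T) ∧ ¬F))
  step 12: (T ∧ ¬¬x0) ∧ ¬(((x0 ∨ T) ∨ T) ∧ ((T ∨ T) ∧ ¬F))
  step 13: ¬¬x0 ∧ ¬(((x0 ∨ T) ∨ T) ∧ ((T ∨ T) ∧ ¬F))
  step 14: x0 ∧ ¬(((x0 ∨ T) ∨ T) ∧ ((T ∨ T) ∧ ¬F))
  step 15: x0 ∧ (¬((x0 ∨ T) ∨ T) ∨ ¬((T ∨ T) ∧ ¬F))
  step 16: x0 ∧ ((¬(x0 ∨ T) ∧ ¬T) ∨ ¬((T ∨ T) ∧ ¬F))
  step 17: x0 ∧ (((¬x0 ∧ ¬T) ∧ ¬T) ∨ ¬((T ∨ T) ∧ ¬F))
  step 18: x0 ∧ (((¬x0 ∧ F) ∧ ¬T) ∨ ¬((T ∨ T) ∧ ¬F))
  step 19: x0 ∧ ((F ∧ ¬T) ∨ ¬((T ∨ T) ∧ ¬F))
  step 20: x0 ∧ (F ∨ ¬((T ∨ T) ∧ ¬F))
  step 21: x0 ∧ ¬((T ∨ T) ∧ ¬F)
  step 22: x0 ∧ (¬(T ∨ T) ∨ ¬¬F)
  step 23: x0 ∧ ((¬T ∧ ¬T) ∨ ¬¬F)
  step 24: x0 ∧ (¬T ∨ ¬¬F)
  step 25: x0 ∧ (F ∨ ¬¬F)
  step 26: x0 ∧ ¬¬F
  step 27: x0 ∧ F
  step 28: F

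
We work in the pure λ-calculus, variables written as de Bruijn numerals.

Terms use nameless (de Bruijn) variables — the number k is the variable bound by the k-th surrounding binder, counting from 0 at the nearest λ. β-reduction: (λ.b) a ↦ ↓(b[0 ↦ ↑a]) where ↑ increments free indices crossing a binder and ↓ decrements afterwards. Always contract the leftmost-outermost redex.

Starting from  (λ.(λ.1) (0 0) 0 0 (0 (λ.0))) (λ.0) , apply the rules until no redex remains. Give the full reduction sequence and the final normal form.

  start: (λ.(λ.1) (0 0) 0 0 (0 (λ.0))) (λ.0)
  →1  (λ.λ.0) ((λ.0) (λ.0)) (λ.0) (λ.0) ((λ.0) (λ.0))
  →2  (λ.0) (λ.0) (λ.0) ((λ.0) (λ.0))
  →3  (λ.0) (λ.0) ((λ.0) (λ.0))
  →4  (λ.0) ((λ.0) (λ.0))
  →5  (λ.0) (λ.0)
  →6  λ.0

Answer: normal form = λ.0  (in 6 steps)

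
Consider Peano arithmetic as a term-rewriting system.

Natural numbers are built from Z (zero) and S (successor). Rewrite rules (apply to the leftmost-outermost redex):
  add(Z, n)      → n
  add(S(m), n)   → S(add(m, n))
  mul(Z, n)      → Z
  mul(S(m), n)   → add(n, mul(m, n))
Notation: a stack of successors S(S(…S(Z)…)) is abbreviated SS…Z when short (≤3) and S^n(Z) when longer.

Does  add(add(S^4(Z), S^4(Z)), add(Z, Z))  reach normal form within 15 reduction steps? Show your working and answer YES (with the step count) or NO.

Answer: YES — reaches normal form S^8(Z) in 15 ≤ 15 steps

Derivation:
  start: add(add(S^4(Z), S^4(Z)), add(Z, Z))
  [1] add(S(add(SSSZ, S^4(Z))), add(Z, Z))
  [2] S(add(add(SSSZ, S^4(Z)), add(Z, Z)))
  [3] S(add(S(add(SSZ, S^4(Z))), add(Z, Z)))
  [4] S(S(add(add(SSZ, S^4(Z)), add(Z, Z))))
  [5] S(S(add(S(add(SZ, S^4(Z))), add(Z, Z))))
  [6] S(S(S(add(add(SZ, S^4(Z)), add(Z, Z)))))
  [7] S(S(S(add(S(add(Z, S^4(Z))), add(Z, Z)))))
  [8] S(S(S(S(add(add(Z, S^4(Z)), add(Z, Z))))))
  [9] S(S(S(S(add(S^4(Z), add(Z, Z))))))
  [10] S(S(S(S(S(add(SSSZ, add(Z, Z)))))))
  [11] S(S(S(S(S(S(add(SSZ, add(Z, Z))))))))
  [12] S(S(S(S(S(S(S(add(SZ, add(Z, Z)))))))))
  [13] S(S(S(S(S(S(S(S(add(Z, add(Z, Z))))))))))
  [14] S(S(S(S(S(S(S(S(add(Z, Z)))))))))
  [15] S^8(Z)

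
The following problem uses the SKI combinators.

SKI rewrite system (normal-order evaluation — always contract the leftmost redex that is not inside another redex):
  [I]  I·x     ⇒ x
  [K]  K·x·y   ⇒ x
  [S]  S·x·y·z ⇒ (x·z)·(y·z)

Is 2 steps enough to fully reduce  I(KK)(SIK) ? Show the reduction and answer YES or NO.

  start: I(KK)(SIK)
  →1  KK(SIK)
  →2  K

Answer: YES — reaches normal form K in 2 ≤ 2 steps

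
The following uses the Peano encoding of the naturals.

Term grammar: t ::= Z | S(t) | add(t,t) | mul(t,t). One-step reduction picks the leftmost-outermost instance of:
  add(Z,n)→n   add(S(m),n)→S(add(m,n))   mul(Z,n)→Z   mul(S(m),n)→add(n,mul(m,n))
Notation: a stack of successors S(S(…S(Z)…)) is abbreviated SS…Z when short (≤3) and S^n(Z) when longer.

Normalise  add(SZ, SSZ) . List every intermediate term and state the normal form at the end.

  start: add(SZ, SSZ)
  step 1: S(add(Z, SSZ))
  step 2: SSSZ

Answer: normal form = SSSZ  (in 2 steps)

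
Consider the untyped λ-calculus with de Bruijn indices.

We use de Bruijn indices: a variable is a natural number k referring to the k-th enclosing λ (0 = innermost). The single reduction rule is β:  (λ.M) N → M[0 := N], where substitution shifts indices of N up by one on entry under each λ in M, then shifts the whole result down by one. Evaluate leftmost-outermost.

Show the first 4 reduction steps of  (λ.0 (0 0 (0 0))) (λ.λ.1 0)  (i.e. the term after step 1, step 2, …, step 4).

Answer: after 4 steps: λ.(λ.λ.1 0) ((λ.λ.1 0) (λ.λ.1 0)) 0

Working:
  start: (λ.0 (0 0 (0 0))) (λ.λ.1 0)
  →1  (λ.λ.1 0) ((λ.λ.1 0) (λ.λ.1 0) ((λ.λ.1 0) (λ.λ.1 0)))
  →2  λ.(λ.λ.1 0) (λ.λ.1 0) ((λ.λ.1 0) (λ.λ.1 0)) 0
  →3  λ.(λ.(λ.λ.1 0) 0) ((λ.λ.1 0) (λ.λ.1 0)) 0
  →4  λ.(λ.λ.1 0) ((λ.λ.1 0) (λ.λ.1 0)) 0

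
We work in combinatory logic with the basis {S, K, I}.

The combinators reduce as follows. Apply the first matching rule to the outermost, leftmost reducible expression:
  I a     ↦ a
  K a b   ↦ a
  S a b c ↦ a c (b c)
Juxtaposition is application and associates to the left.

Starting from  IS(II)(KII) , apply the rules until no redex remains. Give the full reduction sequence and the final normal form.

  start: IS(II)(KII)
  →1  S(II)(KII)
  →2  SI(KII)
  →3  SII

Answer: normal form = SII  (in 3 steps)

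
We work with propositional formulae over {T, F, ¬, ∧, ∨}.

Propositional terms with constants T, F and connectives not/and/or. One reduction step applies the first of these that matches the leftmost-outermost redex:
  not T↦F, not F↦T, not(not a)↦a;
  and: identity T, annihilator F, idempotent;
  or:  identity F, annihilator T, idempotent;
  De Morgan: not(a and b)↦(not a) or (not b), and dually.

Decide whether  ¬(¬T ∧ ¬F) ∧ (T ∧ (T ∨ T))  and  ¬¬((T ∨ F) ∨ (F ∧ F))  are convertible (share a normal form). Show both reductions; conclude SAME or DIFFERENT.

Answer: SAME — A ⇓ T, B ⇓ T

Working:
Term A:
  start: ¬(¬T ∧ ¬F) ∧ (T ∧ (T ∨ T))
  →1  (¬¬T ∨ ¬¬F) ∧ (T ∧ (T ∨ T))
  →2  (T ∨ ¬¬F) ∧ (T ∧ (T ∨ T))
  →3  T ∧ (T ∧ (T ∨ T))
  →4  T ∧ (T ∨ T)
  →5  T ∨ T
  →6  T

Term B:
  start: ¬¬((T ∨ F) ∨ (F ∧ F))
  →1  (T ∨ F) ∨ (F ∧ F)
  →2  T ∨ (F ∧ F)
  →3  T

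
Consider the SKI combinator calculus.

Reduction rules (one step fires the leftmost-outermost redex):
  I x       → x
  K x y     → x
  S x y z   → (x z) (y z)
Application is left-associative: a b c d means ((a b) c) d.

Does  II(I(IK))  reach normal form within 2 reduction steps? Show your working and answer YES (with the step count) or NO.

  start: II(I(IK))
  →1  I(I(IK))
  →2  I(IK)

Answer: NO — after 2 steps the term is I(IK), not yet normal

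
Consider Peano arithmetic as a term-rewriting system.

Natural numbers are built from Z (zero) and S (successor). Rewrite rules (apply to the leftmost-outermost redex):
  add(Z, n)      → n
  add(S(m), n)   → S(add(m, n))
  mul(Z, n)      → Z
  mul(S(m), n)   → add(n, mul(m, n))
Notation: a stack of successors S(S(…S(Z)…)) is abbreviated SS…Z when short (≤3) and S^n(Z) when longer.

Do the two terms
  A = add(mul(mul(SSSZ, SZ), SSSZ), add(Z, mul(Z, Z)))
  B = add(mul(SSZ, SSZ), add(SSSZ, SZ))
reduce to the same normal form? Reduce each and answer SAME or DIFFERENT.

Term A:
  start: add(mul(mul(SSSZ, SZ), SSSZ), add(Z, mul(Z, Z)))
  step 1: add(mul(add(SZ, mul(SSZ, SZ)), SSSZ), add(Z, mul(Z, Z)))
  step 2: add(mul(S(add(Z, mul(SSZ, SZ))), SSSZ), add(Z, mul(Z, Z)))
  step 3: add(add(SSSZ, mul(add(Z, mul(SSZ, SZ)), SSSZ)), add(Z, mul(Z, Z)))
  step 4: add(S(add(SSZ, mul(add(Z, mul(SSZ, SZ)), SSSZ))), add(Z, mul(Z, Z)))
  step 5: S(add(add(SSZ, mul(add(Z, mul(SSZ, SZ)), SSSZ)), add(Z, mul(Z, Z))))
  step 6: S(add(S(add(SZ, mul(add(Z, mul(SSZ, SZ)), SSSZ))), add(Z, mul(Z, Z))))
  step 7: S(S(add(add(SZ, mul(add(Z, mul(SSZ, SZ)), SSSZ)), add(Z, mul(Z, Z)))))
  step 8: S(S(add(S(add(Z, mul(add(Z, mul(SSZ, SZ)), SSSZ))), add(Z, mul(Z, Z)))))
  step 9: S(S(S(add(add(Z, mul(add(Z, mul(SSZ, SZ)), SSSZ)), add(Z, mul(Z, Z))))))
  step 10: S(S(S(add(mul(add(Z, mul(SSZ, SZ)), SSSZ), add(Z, mul(Z, Z))))))
  step 11: S(S(S(add(mul(mul(SSZ, SZ), SSSZ), add(Z, mul(Z, Z))))))
  step 12: S(S(S(add(mul(add(SZ, mul(SZ, SZ)), SSSZ), add(Z, mul(Z, Z))))))
  step 13: S(S(S(add(mul(S(add(Z, mul(SZ, SZ))), SSSZ), add(Z, mul(Z, Z))))))
  step 14: S(S(S(add(add(SSSZ, mul(add(Z, mul(SZ, SZ)), SSSZ)), add(Z, mul(Z, Z))))))
  step 15: S(S(S(add(S(add(SSZ, mul(add(Z, mul(SZ, SZ)), SSSZ))), add(Z, mul(Z, Z))))))
  step 16: S(S(S(S(add(add(SSZ, mul(add(Z, mul(SZ, SZ)), SSSZ)), add(Z, mul(Z, Z)))))))
  step 17: S(S(S(S(add(S(add(SZ, mul(add(Z, mul(SZ, SZ)), SSSZ))), add(Z, mul(Z, Z)))))))
  step 18: S(S(S(S(S(add(add(SZ, mul(add(Z, mul(SZ, SZ)), SSSZ)), add(Z, mul(Z, Z))))))))
  step 19: S(S(S(S(S(add(S(add(Z, mul(add(Z, mul(SZ, SZ)), SSSZ))), add(Z, mul(Z, Z))))))))
  step 20: S(S(S(S(S(S(add(add(Z, mul(add(Z, mul(SZ, SZ)), SSSZ)), add(Z, mul(Z, Z)))))))))
  step 21: S(S(S(S(S(S(add(mul(add(Z, mul(SZ, SZ)), SSSZ), add(Z, mul(Z, Z)))))))))
  step 22: S(S(S(S(S(S(add(mul(mul(SZ, SZ), SSSZ), add(Z, mul(Z, Z)))))))))
  step 23: S(S(S(S(S(S(add(mul(add(SZ, mul(Z, SZ)), SSSZ), add(Z, mul(Z, Z)))))))))
  step 24: S(S(S(S(S(S(add(mul(S(add(Z, mul(Z, SZ))), SSSZ), add(Z, mul(Z, Z)))))))))
  step 25: S(S(S(S(S(S(add(add(SSSZ, mul(add(Z, mul(Z, SZ)), SSSZ)), add(Z, mul(Z, Z)))))))))
  step 26: S(S(S(S(S(S(add(S(add(SSZ, mul(add(Z, mul(Z, SZ)), SSSZ))), add(Z, mul(Z, Z)))))))))
  step 27: S(S(S(S(S(S(S(add(add(SSZ, mul(add(Z, mul(Z, SZ)), SSSZ)), add(Z, mul(Z, Z))))))))))
  step 28: S(S(S(S(S(S(S(add(S(add(SZ, mul(add(Z, mul(Z, SZ)), SSSZ))), add(Z, mul(Z, Z))))))))))
  step 29: S(S(S(S(S(S(S(S(add(add(SZ, mul(add(Z, mul(Z, SZ)), SSSZ)), add(Z, mul(Z, Z)))))))))))
  step 30: S(S(S(S(S(S(S(S(add(S(add(Z, mul(add(Z, mul(Z, SZ)), SSSZ))), add(Z, mul(Z, Z)))))))))))
  step 31: S(S(S(S(S(S(S(S(S(add(add(Z, mul(add(Z, mul(Z, SZ)), SSSZ)), add(Z, mul(Z, Z))))))))))))
  step 32: S(S(S(S(S(S(S(S(S(add(mul(add(Z, mul(Z, SZ)), SSSZ), add(Z, mul(Z, Z))))))))))))
  step 33: S(S(S(S(S(S(S(S(S(add(mul(mul(Z, SZ), SSSZ), add(Z, mul(Z, Z))))))))))))
  step 34: S(S(S(S(S(S(S(S(S(add(mul(Z, SSSZ), add(Z, mul(Z, Z))))))))))))
  step 35: S(S(S(S(S(S(S(S(S(add(Z, add(Z, mul(Z, Z))))))))))))
  step 36: S(S(S(S(S(S(S(S(S(add(Z, mul(Z, Z)))))))))))
  step 37: S(S(S(S(S(S(S(S(S(mul(Z, Z))))))))))
  step 38: S^9(Z)

Term B:
  start: add(mul(SSZ, SSZ), add(SSSZ, SZ))
  step 1: add(add(SSZ, mul(SZ, SSZ)), add(SSSZ, SZ))
  step 2: add(S(add(SZ, mul(SZ, SSZ))), add(SSSZ, SZ))
  step 3: S(add(add(SZ, mul(SZ, SSZ)), add(SSSZ, SZ)))
  step 4: S(add(S(add(Z, mul(SZ, SSZ))), add(SSSZ, SZ)))
  step 5: S(S(add(add(Z, mul(SZ, SSZ)), add(SSSZ, SZ))))
  step 6: S(S(add(mul(SZ, SSZ), add(SSSZ, SZ))))
  step 7: S(S(add(add(SSZ, mul(Z, SSZ)), add(SSSZ, SZ))))
  step 8: S(S(add(S(add(SZ, mul(Z, SSZ))), add(SSSZ, SZ))))
  step 9: S(S(S(add(add(SZ, mul(Z, SSZ)), add(SSSZ, SZ)))))
  step 10: S(S(S(add(S(add(Z, mul(Z, SSZ))), add(SSSZ, SZ)))))
  step 11: S(S(S(S(add(add(Z, mul(Z, SSZ)), add(SSSZ, SZ))))))
  step 12: S(S(S(S(add(mul(Z, SSZ), add(SSSZ, SZ))))))
  step 13: S(S(S(S(add(Z, add(SSSZ, SZ))))))
  step 14: S(S(S(S(add(SSSZ, SZ)))))
  step 15: S(S(S(S(S(add(SSZ, SZ))))))
  step 16: S(S(S(S(S(S(add(SZ, SZ)))))))
  step 17: S(S(S(S(S(S(S(add(Z, SZ))))))))
  step 18: S^8(Z)

Answer: DIFFERENT — A ⇓ S^9(Z), B ⇓ S^8(Z)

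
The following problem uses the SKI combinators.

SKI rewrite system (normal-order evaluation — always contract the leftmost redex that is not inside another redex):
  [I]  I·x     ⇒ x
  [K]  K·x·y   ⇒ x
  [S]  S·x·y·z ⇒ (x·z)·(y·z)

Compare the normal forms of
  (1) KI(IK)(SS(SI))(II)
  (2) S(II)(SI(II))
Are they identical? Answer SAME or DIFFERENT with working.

Answer: SAME — A ⇓ SI(SII), B ⇓ SI(SII)

Reduction:
Term A:
  start: KI(IK)(SS(SI))(II)
  [1] I(SS(SI))(II)
  [2] SS(SI)(II)
  [3] S(II)(SI(II))
  [4] SI(SI(II))
  [5] SI(SII)

Term B:
  start: S(II)(SI(II))
  [1] SI(SI(II))
  [2] SI(SII)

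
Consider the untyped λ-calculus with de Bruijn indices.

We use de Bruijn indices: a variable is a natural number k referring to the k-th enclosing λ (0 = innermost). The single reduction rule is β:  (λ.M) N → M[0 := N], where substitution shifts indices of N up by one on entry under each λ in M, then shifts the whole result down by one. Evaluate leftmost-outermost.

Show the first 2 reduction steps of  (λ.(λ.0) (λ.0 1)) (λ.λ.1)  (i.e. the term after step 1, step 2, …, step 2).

  start: (λ.(λ.0) (λ.0 1)) (λ.λ.1)
  step 1: (λ.0) (λ.0 (λ.λ.1))
  step 2: λ.0 (λ.λ.1)

Answer: after 2 steps: λ.0 (λ.λ.1)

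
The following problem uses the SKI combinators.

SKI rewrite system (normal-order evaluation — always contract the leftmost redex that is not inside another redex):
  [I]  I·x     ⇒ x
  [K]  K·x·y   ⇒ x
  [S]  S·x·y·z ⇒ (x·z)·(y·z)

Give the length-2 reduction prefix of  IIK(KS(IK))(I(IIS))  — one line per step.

Answer: after 2 steps: K(KS(IK))(I(IIS))

Reduction:
  start: IIK(KS(IK))(I(IIS))
  [1] IK(KS(IK))(I(IIS))
  [2] K(KS(IK))(I(IIS))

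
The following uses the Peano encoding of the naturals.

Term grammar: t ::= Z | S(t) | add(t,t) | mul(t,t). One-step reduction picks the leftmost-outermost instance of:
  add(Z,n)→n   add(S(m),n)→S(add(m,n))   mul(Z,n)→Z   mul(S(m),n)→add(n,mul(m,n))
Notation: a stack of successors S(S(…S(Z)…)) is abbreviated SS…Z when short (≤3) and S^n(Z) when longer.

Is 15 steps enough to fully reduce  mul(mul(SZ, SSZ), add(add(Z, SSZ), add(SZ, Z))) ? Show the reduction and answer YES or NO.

Answer: NO — after 15 steps the term is S(S(S(add(add(add(Z, SSZ), add(SZ, Z)), mul(add(Z, mul(Z, SSZ)), add(add(Z, SSZ), add(SZ, Z))))))), not yet normal

Derivation:
  start: mul(mul(SZ, SSZ), add(add(Z, SSZ), add(SZ, Z)))
  [1] mul(add(SSZ, mul(Z, SSZ)), add(add(Z, SSZ), add(SZ, Z)))
  [2] mul(S(add(SZ, mul(Z, SSZ))), add(add(Z, SSZ), add(SZ, Z)))
  [3] add(add(add(Z, SSZ), add(SZ, Z)), mul(add(SZ, mul(Z, SSZ)), add(add(Z, SSZ), add(SZ, Z))))
  [4] add(add(SSZ, add(SZ, Z)), mul(add(SZ, mul(Z, SSZ)), add(add(Z, SSZ), add(SZ, Z))))
  [5] add(S(add(SZ, add(SZ, Z))), mul(add(SZ, mul(Z, SSZ)), add(add(Z, SSZ), add(SZ, Z))))
  [6] S(add(add(SZ, add(SZ, Z)), mul(add(SZ, mul(Z, SSZ)), add(add(Z, SSZ), add(SZ, Z)))))
  [7] S(add(S(add(Z, add(SZ, Z))), mul(add(SZ, mul(Z, SSZ)), add(add(Z, SSZ), add(SZ, Z)))))
  [8] S(S(add(add(Z, add(SZ, Z)), mul(add(SZ, mul(Z, SSZ)), add(add(Z, SSZ), add(SZ, Z))))))
  [9] S(S(add(add(SZ, Z), mul(add(SZ, mul(Z, SSZ)), add(add(Z, SSZ), add(SZ, Z))))))
  [10] S(S(add(S(add(Z, Z)), mul(add(SZ, mul(Z, SSZ)), add(add(Z, SSZ), add(SZ, Z))))))
  [11] S(S(S(add(add(Z, Z), mul(add(SZ, mul(Z, SSZ)), add(add(Z, SSZ), add(SZ, Z)))))))
  [12] S(S(S(add(Z, mul(add(SZ, mul(Z, SSZ)), add(add(Z, SSZ), add(SZ, Z)))))))
  [13] S(S(S(mul(add(SZ, mul(Z, SSZ)), add(add(Z, SSZ), add(SZ, Z))))))
  [14] S(S(S(mul(S(add(Z, mul(Z, SSZ))), add(add(Z, SSZ), add(SZ, Z))))))
  [15] S(S(S(add(add(add(Z, SSZ), add(SZ, Z)), mul(add(Z, mul(Z, SSZ)), add(add(Z, SSZ), add(SZ, Z)))))))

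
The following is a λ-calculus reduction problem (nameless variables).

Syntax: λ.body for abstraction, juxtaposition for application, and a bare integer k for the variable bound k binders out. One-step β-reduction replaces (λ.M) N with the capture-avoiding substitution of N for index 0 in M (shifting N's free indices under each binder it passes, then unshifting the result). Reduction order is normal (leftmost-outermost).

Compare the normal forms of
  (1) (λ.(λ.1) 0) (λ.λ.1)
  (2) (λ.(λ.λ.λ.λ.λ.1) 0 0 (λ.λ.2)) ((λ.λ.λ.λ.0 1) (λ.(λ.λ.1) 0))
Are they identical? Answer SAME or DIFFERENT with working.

Answer: SAME — A ⇓ λ.λ.1, B ⇓ λ.λ.1

Reduction:
Term A:
  start: (λ.(λ.1) 0) (λ.λ.1)
  →1  (λ.λ.λ.1) (λ.λ.1)
  →2  λ.λ.1

Term B:
  start: (λ.(λ.λ.λ.λ.λ.1) 0 0 (λ.λ.2)) ((λ.λ.λ.λ.0 1) (λ.(λ.λ.1) 0))
  →1  (λ.λ.λ.λ.λ.1) ((λ.λ.λ.λ.0 1) (λ.(λ.λ.1) 0)) ((λ.λ.λ.λ.0 1) (λ.(λ.λ.1) 0)) (λ.λ.(λ.λ.λ.λ.0 1) (λ.(λ.λ.1) 0))
  →2  (λ.λ.λ.λ.1) ((λ.λ.λ.λ.0 1) (λ.(λ.λ.1) 0)) (λ.λ.(λ.λ.λ.λ.0 1) (λ.(λ.λ.1) 0))
  →3  (λ.λ.λ.1) (λ.λ.(λ.λ.λ.λ.0 1) (λ.(λ.λ.1) 0))
  →4  λ.λ.1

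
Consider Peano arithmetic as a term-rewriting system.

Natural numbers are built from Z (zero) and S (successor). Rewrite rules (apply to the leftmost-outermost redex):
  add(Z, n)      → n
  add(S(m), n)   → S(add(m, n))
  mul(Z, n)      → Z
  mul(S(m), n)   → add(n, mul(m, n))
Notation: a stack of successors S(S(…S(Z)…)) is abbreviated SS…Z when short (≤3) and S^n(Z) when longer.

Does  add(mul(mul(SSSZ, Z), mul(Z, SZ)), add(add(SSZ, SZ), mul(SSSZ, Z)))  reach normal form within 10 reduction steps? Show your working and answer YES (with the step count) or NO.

Answer: NO — after 10 steps the term is add(S(add(SZ, SZ)), mul(SSSZ, Z)), not yet normal

Derivation:
  start: add(mul(mul(SSSZ, Z), mul(Z, SZ)), add(add(SSZ, SZ), mul(SSSZ, Z)))
  [1] add(mul(add(Z, mul(SSZ, Z)), mul(Z, SZ)), add(add(SSZ, SZ), mul(SSSZ, Z)))
  [2] add(mul(mul(SSZ, Z), mul(Z, SZ)), add(add(SSZ, SZ), mul(SSSZ, Z)))
  [3] add(mul(add(Z, mul(SZ, Z)), mul(Z, SZ)), add(add(SSZ, SZ), mul(SSSZ, Z)))
  [4] add(mul(mul(SZ, Z), mul(Z, SZ)), add(add(SSZ, SZ), mul(SSSZ, Z)))
  [5] add(mul(add(Z, mul(Z, Z)), mul(Z, SZ)), add(add(SSZ, SZ), mul(SSSZ, Z)))
  [6] add(mul(mul(Z, Z), mul(Z, SZ)), add(add(SSZ, SZ), mul(SSSZ, Z)))
  [7] add(mul(Z, mul(Z, SZ)), add(add(SSZ, SZ), mul(SSSZ, Z)))
  [8] add(Z, add(add(SSZ, SZ), mul(SSSZ, Z)))
  [9] add(add(SSZ, SZ), mul(SSSZ, Z))
  [10] add(S(add(SZ, SZ)), mul(SSSZ, Z))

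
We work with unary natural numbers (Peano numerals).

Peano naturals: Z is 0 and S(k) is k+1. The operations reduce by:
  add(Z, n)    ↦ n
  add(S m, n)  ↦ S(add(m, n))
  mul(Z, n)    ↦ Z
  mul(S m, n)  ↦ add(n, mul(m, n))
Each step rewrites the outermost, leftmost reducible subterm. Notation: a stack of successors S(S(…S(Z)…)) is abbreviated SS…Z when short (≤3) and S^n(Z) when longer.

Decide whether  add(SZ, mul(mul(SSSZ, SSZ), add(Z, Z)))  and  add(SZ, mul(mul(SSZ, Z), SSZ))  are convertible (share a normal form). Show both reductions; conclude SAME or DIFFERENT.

Term A:
  start: add(SZ, mul(mul(SSSZ, SSZ), add(Z, Z)))
  [1] S(add(Z, mul(mul(SSSZ, SSZ), add(Z, Z))))
  [2] S(mul(mul(SSSZ, SSZ), add(Z, Z)))
  [3] S(mul(add(SSZ, mul(SSZ, SSZ)), add(Z, Z)))
  [4] S(mul(S(add(SZ, mul(SSZ, SSZ))), add(Z, Z)))
  [5] S(add(add(Z, Z), mul(add(SZ, mul(SSZ, SSZ)), add(Z, Z))))
  [6] S(add(Z, mul(add(SZ, mul(SSZ, SSZ)), add(Z, Z))))
  [7] S(mul(add(SZ, mul(SSZ, SSZ)), add(Z, Z)))
  [8] S(mul(S(add(Z, mul(SSZ, SSZ))), add(Z, Z)))
  [9] S(add(add(Z, Z), mul(add(Z, mul(SSZ, SSZ)), add(Z, Z))))
  [10] S(add(Z, mul(add(Z, mul(SSZ, SSZ)), add(Z, Z))))
  [11] S(mul(add(Z, mul(SSZ, SSZ)), add(Z, Z)))
  [12] S(mul(mul(SSZ, SSZ), add(Z, Z)))
  [13] S(mul(add(SSZ, mul(SZ, SSZ)), add(Z, Z)))
  [14] S(mul(S(add(SZ, mul(SZ, SSZ))), add(Z, Z)))
  [15] S(add(add(Z, Z), mul(add(SZ, mul(SZ, SSZ)), add(Z, Z))))
  [16] S(add(Z, mul(add(SZ, mul(SZ, SSZ)), add(Z, Z))))
  [17] S(mul(add(SZ, mul(SZ, SSZ)), add(Z, Z)))
  [18] S(mul(S(add(Z, mul(SZ, SSZ))), add(Z, Z)))
  [19] S(add(add(Z, Z), mul(add(Z, mul(SZ, SSZ)), add(Z, Z))))
  [20] S(add(Z, mul(add(Z, mul(SZ, SSZ)), add(Z, Z))))
  [21] S(mul(add(Z, mul(SZ, SSZ)), add(Z, Z)))
  [22] S(mul(mul(SZ, SSZ), add(Z, Z)))
  [23] S(mul(add(SSZ, mul(Z, SSZ)), add(Z, Z)))
  [24] S(mul(S(add(SZ, mul(Z, SSZ))), add(Z, Z)))
  [25] S(add(add(Z, Z), mul(add(SZ, mul(Z, SSZ)), add(Z, Z))))
  [26] S(add(Z, mul(add(SZ, mul(Z, SSZ)), add(Z, Z))))
  [27] S(mul(add(SZ, mul(Z, SSZ)), add(Z, Z)))
  [28] S(mul(S(add(Z, mul(Z, SSZ))), add(Z, Z)))
  [29] S(add(add(Z, Z), mul(add(Z, mul(Z, SSZ)), add(Z, Z))))
  [30] S(add(Z, mul(add(Z, mul(Z, SSZ)), add(Z, Z))))
  [31] S(mul(add(Z, mul(Z, SSZ)), add(Z, Z)))
  [32] S(mul(mul(Z, SSZ), add(Z, Z)))
  [33] S(mul(Z, add(Z, Z)))
  [34] SZ

Term B:
  start: add(SZ, mul(mul(SSZ, Z), SSZ))
  [1] S(add(Z, mul(mul(SSZ, Z), SSZ)))
  [2] S(mul(mul(SSZ, Z), SSZ))
  [3] S(mul(add(Z, mul(SZ, Z)), SSZ))
  [4] S(mul(mul(SZ, Z), SSZ))
  [5] S(mul(add(Z, mul(Z, Z)), SSZ))
  [6] S(mul(mul(Z, Z), SSZ))
  [7] S(mul(Z, SSZ))
  [8] SZ

Answer: SAME — A ⇓ SZ, B ⇓ SZ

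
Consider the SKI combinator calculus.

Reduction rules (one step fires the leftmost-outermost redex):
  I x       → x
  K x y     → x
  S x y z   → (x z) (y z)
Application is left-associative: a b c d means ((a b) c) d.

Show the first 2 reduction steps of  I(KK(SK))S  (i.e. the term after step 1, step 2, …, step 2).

Answer: after 2 steps: KS

Working:
  start: I(KK(SK))S
  [1] KK(SK)S
  [2] KS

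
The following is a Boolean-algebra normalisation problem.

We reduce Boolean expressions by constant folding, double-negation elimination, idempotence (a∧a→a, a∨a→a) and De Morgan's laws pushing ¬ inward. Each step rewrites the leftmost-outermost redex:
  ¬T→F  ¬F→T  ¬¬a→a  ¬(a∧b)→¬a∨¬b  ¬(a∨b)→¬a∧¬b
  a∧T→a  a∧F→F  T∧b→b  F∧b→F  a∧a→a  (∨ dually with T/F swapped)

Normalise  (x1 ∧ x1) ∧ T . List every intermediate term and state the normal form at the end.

  start: (x1 ∧ x1) ∧ T
  [1] x1 ∧ x1
  [2] x1

Answer: normal form = x1  (in 2 steps)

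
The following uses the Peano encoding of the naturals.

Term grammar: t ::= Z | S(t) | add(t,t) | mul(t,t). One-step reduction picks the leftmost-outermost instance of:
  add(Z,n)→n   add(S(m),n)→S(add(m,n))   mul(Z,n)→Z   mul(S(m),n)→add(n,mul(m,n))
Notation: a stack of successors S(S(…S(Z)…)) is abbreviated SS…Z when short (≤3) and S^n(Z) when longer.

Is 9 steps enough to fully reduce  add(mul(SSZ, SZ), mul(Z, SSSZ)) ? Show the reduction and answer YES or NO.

  start: add(mul(SSZ, SZ), mul(Z, SSSZ))
  [1] add(add(SZ, mul(SZ, SZ)), mul(Z, SSSZ))
  [2] add(S(add(Z, mul(SZ, SZ))), mul(Z, SSSZ))
  [3] S(add(add(Z, mul(SZ, SZ)), mul(Z, SSSZ)))
  [4] S(add(mul(SZ, SZ), mul(Z, SSSZ)))
  [5] S(add(add(SZ, mul(Z, SZ)), mul(Z, SSSZ)))
  [6] S(add(S(add(Z, mul(Z, SZ))), mul(Z, SSSZ)))
  [7] S(S(add(add(Z, mul(Z, SZ)), mul(Z, SSSZ))))
  [8] S(S(add(mul(Z, SZ), mul(Z, SSSZ))))
  [9] S(S(add(Z, mul(Z, SSSZ))))

Answer: NO — after 9 steps the term is S(S(add(Z, mul(Z, SSSZ)))), not yet normal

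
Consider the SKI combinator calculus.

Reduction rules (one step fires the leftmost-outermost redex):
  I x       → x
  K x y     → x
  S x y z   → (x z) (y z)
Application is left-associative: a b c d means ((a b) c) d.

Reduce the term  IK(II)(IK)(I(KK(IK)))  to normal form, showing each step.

  start: IK(II)(IK)(I(KK(IK)))
  [1] K(II)(IK)(I(KK(IK)))
  [2] II(I(KK(IK)))
  [3] I(I(KK(IK)))
  [4] I(KK(IK))
  [5] KK(IK)
  [6] K

Answer: normal form = K  (in 6 steps)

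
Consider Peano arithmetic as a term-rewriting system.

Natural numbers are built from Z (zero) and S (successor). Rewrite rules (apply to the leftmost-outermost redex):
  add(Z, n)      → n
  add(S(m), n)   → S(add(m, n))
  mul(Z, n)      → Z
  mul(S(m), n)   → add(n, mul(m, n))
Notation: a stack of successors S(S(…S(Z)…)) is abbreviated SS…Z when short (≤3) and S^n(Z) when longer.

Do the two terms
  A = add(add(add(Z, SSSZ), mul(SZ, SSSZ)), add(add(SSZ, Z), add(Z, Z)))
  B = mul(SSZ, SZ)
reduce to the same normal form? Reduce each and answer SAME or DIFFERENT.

Term A:
  start: add(add(add(Z, SSSZ), mul(SZ, SSSZ)), add(add(SSZ, Z), add(Z, Z)))
  [1] add(add(SSSZ, mul(SZ, SSSZ)), add(add(SSZ, Z), add(Z, Z)))
  [2] add(S(add(SSZ, mul(SZ, SSSZ))), add(add(SSZ, Z), add(Z, Z)))
  [3] S(add(add(SSZ, mul(SZ, SSSZ)), add(add(SSZ, Z), add(Z, Z))))
  [4] S(add(S(add(SZ, mul(SZ, SSSZ))), add(add(SSZ, Z), add(Z, Z))))
  [5] S(S(add(add(SZ, mul(SZ, SSSZ)), add(add(SSZ, Z), add(Z, Z)))))
  [6] S(S(add(S(add(Z, mul(SZ, SSSZ))), add(add(SSZ, Z), add(Z, Z)))))
  [7] S(S(S(add(add(Z, mul(SZ, SSSZ)), add(add(SSZ, Z), add(Z, Z))))))
  [8] S(S(S(add(mul(SZ, SSSZ), add(add(SSZ, Z), add(Z, Z))))))
  [9] S(S(S(add(add(SSSZ, mul(Z, SSSZ)), add(add(SSZ, Z), add(Z, Z))))))
  [10] S(S(S(add(S(add(SSZ, mul(Z, SSSZ))), add(add(SSZ, Z), add(Z, Z))))))
  [11] S(S(S(S(add(add(SSZ, mul(Z, SSSZ)), add(add(SSZ, Z), add(Z, Z)))))))
  [12] S(S(S(S(add(S(add(SZ, mul(Z, SSSZ))), add(add(SSZ, Z), add(Z, Z)))))))
  [13] S(S(S(S(S(add(add(SZ, mul(Z, SSSZ)), add(add(SSZ, Z), add(Z, Z))))))))
  [14] S(S(S(S(S(add(S(add(Z, mul(Z, SSSZ))), add(add(SSZ, Z), add(Z, Z))))))))
  [15] S(S(S(S(S(S(add(add(Z, mul(Z, SSSZ)), add(add(SSZ, Z), add(Z, Z)))))))))
  [16] S(S(S(S(S(S(add(mul(Z, SSSZ), add(add(SSZ, Z), add(Z, Z)))))))))
  [17] S(S(S(S(S(S(add(Z, add(add(SSZ, Z), add(Z, Z)))))))))
  [18] S(S(S(S(S(S(add(add(SSZ, Z), add(Z, Z))))))))
  [19] S(S(S(S(S(S(add(S(add(SZ, Z)), add(Z, Z))))))))
  [20] S(S(S(S(S(S(S(add(add(SZ, Z), add(Z, Z)))))))))
  [21] S(S(S(S(S(S(S(add(S(add(Z, Z)), add(Z, Z)))))))))
  [22] S(S(S(S(S(S(S(S(add(add(Z, Z), add(Z, Z))))))))))
  [23] S(S(S(S(S(S(S(S(add(Z, add(Z, Z))))))))))
  [24] S(S(S(S(S(S(S(S(add(Z, Z)))))))))
  [25] S^8(Z)

Term B:
  start: mul(SSZ, SZ)
  [1] add(SZ, mul(SZ, SZ))
  [2] S(add(Z, mul(SZ, SZ)))
  [3] S(mul(SZ, SZ))
  [4] S(add(SZ, mul(Z, SZ)))
  [5] S(S(add(Z, mul(Z, SZ))))
  [6] S(S(mul(Z, SZ)))
  [7] SSZ

Answer: DIFFERENT — A ⇓ S^8(Z), B ⇓ SSZ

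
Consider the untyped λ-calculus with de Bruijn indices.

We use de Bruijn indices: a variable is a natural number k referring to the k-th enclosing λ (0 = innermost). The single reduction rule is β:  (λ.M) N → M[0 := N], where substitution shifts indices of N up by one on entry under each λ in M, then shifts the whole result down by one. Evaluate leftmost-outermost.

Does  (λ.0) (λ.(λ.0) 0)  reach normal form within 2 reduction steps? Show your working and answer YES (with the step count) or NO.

Answer: YES — reaches normal form λ.0 in 2 ≤ 2 steps

Reduction:
  start: (λ.0) (λ.(λ.0) 0)
  →1  λ.(λ.0) 0
  →2  λ.0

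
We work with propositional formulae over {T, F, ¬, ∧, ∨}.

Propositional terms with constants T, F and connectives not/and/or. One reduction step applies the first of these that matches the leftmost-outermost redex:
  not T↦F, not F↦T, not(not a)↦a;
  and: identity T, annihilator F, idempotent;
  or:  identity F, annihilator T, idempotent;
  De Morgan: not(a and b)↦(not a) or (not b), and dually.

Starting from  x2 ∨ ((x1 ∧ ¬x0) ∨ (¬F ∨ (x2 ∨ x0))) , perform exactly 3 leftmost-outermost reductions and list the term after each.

Answer: after 3 steps: x2 ∨ T

Derivation:
  start: x2 ∨ ((x1 ∧ ¬x0) ∨ (¬F ∨ (x2 ∨ x0)))
  step 1: x2 ∨ ((x1 ∧ ¬x0) ∨ (T ∨ (x2 ∨ x0)))
  step 2: x2 ∨ ((x1 ∧ ¬x0) ∨ T)
  step 3: x2 ∨ T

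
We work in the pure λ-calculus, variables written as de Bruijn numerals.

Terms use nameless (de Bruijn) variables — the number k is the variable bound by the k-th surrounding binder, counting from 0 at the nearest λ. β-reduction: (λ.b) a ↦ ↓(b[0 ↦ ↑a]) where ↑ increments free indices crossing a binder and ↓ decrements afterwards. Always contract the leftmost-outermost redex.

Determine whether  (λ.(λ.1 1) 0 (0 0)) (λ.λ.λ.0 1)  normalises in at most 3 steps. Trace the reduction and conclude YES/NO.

Answer: NO — after 3 steps the term is (λ.λ.0 1) ((λ.λ.λ.0 1) (λ.λ.λ.0 1)), not yet normal

Derivation:
  start: (λ.(λ.1 1) 0 (0 0)) (λ.λ.λ.0 1)
  step 1: (λ.(λ.λ.λ.0 1) (λ.λ.λ.0 1)) (λ.λ.λ.0 1) ((λ.λ.λ.0 1) (λ.λ.λ.0 1))
  step 2: (λ.λ.λ.0 1) (λ.λ.λ.0 1) ((λ.λ.λ.0 1) (λ.λ.λ.0 1))
  step 3: (λ.λ.0 1) ((λ.λ.λ.0 1) (λ.λ.λ.0 1))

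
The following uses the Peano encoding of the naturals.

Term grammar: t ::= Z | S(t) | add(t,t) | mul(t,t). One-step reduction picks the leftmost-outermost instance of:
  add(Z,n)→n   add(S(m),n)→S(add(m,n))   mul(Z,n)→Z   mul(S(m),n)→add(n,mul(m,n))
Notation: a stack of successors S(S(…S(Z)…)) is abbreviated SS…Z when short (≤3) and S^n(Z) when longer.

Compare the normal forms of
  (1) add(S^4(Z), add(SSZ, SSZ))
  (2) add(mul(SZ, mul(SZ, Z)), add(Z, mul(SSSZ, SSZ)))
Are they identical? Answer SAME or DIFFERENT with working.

Answer: DIFFERENT — A ⇓ S^8(Z), B ⇓ S^6(Z)

Derivation:
Term A:
  start: add(S^4(Z), add(SSZ, SSZ))
  step 1: S(add(SSSZ, add(SSZ, SSZ)))
  step 2: S(S(add(SSZ, add(SSZ, SSZ))))
  step 3: S(S(S(add(SZ, add(SSZ, SSZ)))))
  step 4: S(S(S(S(add(Z, add(SSZ, SSZ))))))
  step 5: S(S(S(S(add(SSZ, SSZ)))))
  step 6: S(S(S(S(S(add(SZ, SSZ))))))
  step 7: S(S(S(S(S(S(add(Z, SSZ)))))))
  step 8: S^8(Z)

Term B:
  start: add(mul(SZ, mul(SZ, Z)), add(Z, mul(SSSZ, SSZ)))
  step 1: add(add(mul(SZ, Z), mul(Z, mul(SZ, Z))), add(Z, mul(SSSZ, SSZ)))
  step 2: add(add(add(Z, mul(Z, Z)), mul(Z, mul(SZ, Z))), add(Z, mul(SSSZ, SSZ)))
  step 3: add(add(mul(Z, Z), mul(Z, mul(SZ, Z))), add(Z, mul(SSSZ, SSZ)))
  step 4: add(add(Z, mul(Z, mul(SZ, Z))), add(Z, mul(SSSZ, SSZ)))
  step 5: add(mul(Z, mul(SZ, Z)), add(Z, mul(SSSZ, SSZ)))
  step 6: add(Z, add(Z, mul(SSSZ, SSZ)))
  step 7: add(Z, mul(SSSZ, SSZ))
  step 8: mul(SSSZ, SSZ)
  step 9: add(SSZ, mul(SSZ, SSZ))
  step 10: S(add(SZ, mul(SSZ, SSZ)))
  step 11: S(S(add(Z, mul(SSZ, SSZ))))
  step 12: S(S(mul(SSZ, SSZ)))
  step 13: S(S(add(SSZ, mul(SZ, SSZ))))
  step 14: S(S(S(add(SZ, mul(SZ, SSZ)))))
  step 15: S(S(S(S(add(Z, mul(SZ, SSZ))))))
  step 16: S(S(S(S(mul(SZ, SSZ)))))
  step 17: S(S(S(S(add(SSZ, mul(Z, SSZ))))))
  step 18: S(S(S(S(S(add(SZ, mul(Z, SSZ)))))))
  step 19: S(S(S(S(S(S(add(Z, mul(Z, SSZ))))))))
  step 20: S(S(S(S(S(S(mul(Z, SSZ)))))))
  step 21: S^6(Z)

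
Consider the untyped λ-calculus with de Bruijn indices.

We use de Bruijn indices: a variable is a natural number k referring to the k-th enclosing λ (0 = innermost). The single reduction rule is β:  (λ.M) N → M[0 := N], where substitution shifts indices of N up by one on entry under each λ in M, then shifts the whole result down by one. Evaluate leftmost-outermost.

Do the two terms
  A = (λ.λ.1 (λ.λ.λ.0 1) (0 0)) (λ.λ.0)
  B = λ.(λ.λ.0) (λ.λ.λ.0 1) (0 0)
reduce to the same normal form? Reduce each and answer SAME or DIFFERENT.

Answer: SAME — A ⇓ λ.0 0, B ⇓ λ.0 0

Working:
Term A:
  start: (λ.λ.1 (λ.λ.λ.0 1) (0 0)) (λ.λ.0)
  [1] λ.(λ.λ.0) (λ.λ.λ.0 1) (0 0)
  [2] λ.(λ.0) (0 0)
  [3] λ.0 0

Term B:
  start: λ.(λ.λ.0) (λ.λ.λ.0 1) (0 0)
  [1] λ.(λ.0) (0 0)
  [2] λ.0 0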